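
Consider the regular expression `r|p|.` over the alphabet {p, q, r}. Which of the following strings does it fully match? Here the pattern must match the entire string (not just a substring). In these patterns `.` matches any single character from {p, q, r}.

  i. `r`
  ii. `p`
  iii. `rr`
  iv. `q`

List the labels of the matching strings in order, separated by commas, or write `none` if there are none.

i → match
ii → match
iii → no match
iv → match

i, ii, iv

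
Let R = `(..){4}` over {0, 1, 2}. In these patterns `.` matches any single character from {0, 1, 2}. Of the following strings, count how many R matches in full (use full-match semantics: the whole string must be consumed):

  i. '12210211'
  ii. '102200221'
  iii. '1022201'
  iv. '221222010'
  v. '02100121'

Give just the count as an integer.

i. '12210211' → match
ii. '102200221' → no match
iii. '1022201' → no match
iv. '221222010' → no match
v. '02100121' → match
Total matched: 2

2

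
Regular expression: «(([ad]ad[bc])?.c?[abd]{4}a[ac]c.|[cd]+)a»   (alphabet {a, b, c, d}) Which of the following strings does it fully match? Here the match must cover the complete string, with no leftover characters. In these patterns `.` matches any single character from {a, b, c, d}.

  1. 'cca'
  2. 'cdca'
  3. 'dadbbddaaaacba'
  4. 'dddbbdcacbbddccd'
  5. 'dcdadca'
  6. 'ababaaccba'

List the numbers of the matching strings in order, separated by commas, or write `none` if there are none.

1 → match
2 → match
3 → match
4 → no match — must end with 'a'
5 → no match
6 → match

1, 2, 3, 6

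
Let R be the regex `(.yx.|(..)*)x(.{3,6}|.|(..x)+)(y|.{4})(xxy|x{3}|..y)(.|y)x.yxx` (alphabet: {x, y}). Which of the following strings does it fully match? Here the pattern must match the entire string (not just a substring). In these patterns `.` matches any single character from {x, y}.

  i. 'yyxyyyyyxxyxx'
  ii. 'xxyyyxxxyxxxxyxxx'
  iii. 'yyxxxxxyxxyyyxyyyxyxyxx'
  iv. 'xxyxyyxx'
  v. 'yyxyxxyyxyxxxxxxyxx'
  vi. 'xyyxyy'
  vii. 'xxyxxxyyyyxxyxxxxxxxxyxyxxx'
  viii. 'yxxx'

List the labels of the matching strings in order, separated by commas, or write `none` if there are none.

i → no match
ii → no match — must end with 'yxx'
iii → no match
iv → no match
v → match
vi → no match — must end with 'yxx'
vii → no match — must end with 'yxx'
viii → no match — must end with 'yxx'

v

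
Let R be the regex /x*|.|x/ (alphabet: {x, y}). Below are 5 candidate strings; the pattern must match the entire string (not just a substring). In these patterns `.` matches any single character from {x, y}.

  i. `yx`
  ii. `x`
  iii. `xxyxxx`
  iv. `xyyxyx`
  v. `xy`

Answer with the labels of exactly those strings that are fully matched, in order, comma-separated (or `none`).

i → no match
ii → match
iii → no match
iv → no match
v → no match

ii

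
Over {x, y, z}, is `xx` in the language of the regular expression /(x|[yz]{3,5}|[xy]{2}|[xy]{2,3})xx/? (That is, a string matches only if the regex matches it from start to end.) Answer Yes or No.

No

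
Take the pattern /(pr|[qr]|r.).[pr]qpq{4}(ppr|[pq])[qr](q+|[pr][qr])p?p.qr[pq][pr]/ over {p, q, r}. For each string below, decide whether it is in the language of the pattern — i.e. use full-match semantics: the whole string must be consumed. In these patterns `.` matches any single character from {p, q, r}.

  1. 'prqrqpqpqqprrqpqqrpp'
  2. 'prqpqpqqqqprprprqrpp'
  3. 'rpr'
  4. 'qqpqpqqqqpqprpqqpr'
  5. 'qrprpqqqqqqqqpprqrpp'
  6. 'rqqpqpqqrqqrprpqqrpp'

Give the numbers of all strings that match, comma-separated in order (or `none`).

1 → no match
2 → match
3. 'rpr' → no match
4 → no match
5 → no match
6 → no match

2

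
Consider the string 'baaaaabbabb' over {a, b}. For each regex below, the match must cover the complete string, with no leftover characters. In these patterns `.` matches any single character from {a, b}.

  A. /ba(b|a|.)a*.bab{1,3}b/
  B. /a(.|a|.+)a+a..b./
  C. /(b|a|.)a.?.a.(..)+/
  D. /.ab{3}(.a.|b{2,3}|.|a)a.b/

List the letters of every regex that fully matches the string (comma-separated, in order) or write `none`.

A → match
B → no match — must start with 'a'
C → match
D → no match

A, C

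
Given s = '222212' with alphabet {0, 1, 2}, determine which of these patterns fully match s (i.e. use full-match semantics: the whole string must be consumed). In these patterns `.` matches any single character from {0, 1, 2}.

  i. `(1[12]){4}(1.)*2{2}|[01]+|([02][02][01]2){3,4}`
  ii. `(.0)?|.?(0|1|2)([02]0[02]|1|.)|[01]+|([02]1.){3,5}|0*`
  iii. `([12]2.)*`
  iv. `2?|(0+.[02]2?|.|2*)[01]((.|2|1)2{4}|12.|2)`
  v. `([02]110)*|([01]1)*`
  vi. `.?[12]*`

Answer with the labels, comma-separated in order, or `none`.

i → no match
ii → no match
iii → no match
iv → match
v → no match
vi → match

iv, vi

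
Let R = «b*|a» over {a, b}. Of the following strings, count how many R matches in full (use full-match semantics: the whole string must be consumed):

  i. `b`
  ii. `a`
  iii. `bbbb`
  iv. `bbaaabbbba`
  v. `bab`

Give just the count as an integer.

3

i. `b` → match
ii. `a` → match
iii. `bbbb` → match
iv. `bbaaabbbba` → no match
v. `bab` → no match
Total matched: 3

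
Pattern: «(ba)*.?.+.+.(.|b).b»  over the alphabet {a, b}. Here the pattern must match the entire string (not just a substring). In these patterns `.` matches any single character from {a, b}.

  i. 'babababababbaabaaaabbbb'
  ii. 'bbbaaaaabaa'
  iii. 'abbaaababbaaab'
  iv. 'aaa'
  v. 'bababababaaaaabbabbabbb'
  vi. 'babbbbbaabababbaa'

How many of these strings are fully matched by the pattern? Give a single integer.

3

i → match
ii → no match — must end with 'b'
iii → match
iv → no match — must end with 'b'
v → match
vi → no match — must end with 'b'
Total matched: 3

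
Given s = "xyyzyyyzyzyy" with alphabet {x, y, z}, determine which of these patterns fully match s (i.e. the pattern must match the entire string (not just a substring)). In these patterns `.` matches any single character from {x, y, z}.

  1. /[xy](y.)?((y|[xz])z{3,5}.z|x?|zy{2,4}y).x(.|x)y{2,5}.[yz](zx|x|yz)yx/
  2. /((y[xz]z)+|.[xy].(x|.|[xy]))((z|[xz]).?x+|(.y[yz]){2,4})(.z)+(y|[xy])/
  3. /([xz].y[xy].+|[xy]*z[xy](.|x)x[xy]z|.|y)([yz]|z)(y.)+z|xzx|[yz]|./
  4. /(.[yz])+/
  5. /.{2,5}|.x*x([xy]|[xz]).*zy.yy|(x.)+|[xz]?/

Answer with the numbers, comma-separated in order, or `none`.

4

1 → no match — must end with "yx"
2 → no match
3 → no match
4 → match
5 → no match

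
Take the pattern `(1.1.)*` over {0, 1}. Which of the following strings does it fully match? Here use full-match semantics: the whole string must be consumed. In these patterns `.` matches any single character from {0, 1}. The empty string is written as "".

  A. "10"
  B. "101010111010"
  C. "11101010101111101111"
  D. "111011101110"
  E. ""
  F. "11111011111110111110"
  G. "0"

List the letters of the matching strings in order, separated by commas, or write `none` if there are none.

A → no match
B → match
C → match
D → match
E → match
F → match
G → no match

B, C, D, E, F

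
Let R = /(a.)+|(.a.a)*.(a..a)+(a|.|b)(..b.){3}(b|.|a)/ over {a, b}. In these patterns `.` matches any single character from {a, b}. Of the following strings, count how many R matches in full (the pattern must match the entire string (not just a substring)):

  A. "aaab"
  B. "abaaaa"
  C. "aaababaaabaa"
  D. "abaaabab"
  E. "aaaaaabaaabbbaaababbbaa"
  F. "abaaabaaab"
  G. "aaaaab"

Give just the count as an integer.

A. "aaab" → match
B. "abaaaa" → match
C. "aaababaaabaa" → match
D. "abaaabab" → match
E → match
F. "abaaabaaab" → match
G. "aaaaab" → match
Total matched: 7

7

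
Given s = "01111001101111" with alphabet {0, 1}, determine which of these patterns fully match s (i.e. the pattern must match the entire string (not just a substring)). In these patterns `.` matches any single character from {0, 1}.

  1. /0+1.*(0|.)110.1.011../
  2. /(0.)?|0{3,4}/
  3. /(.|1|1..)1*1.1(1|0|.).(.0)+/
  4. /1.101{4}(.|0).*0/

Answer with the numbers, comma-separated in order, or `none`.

1

1 → match
2 → no match
3 → no match — must end with "0"
4 → no match — must start with "1"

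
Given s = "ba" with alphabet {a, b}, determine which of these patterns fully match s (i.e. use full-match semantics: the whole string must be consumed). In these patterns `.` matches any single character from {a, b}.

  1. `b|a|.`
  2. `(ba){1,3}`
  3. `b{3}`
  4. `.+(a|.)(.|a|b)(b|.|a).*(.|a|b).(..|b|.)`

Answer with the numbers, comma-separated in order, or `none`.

2

1 → no match
2 → match
3 → no match — must end with "b"
4 → no match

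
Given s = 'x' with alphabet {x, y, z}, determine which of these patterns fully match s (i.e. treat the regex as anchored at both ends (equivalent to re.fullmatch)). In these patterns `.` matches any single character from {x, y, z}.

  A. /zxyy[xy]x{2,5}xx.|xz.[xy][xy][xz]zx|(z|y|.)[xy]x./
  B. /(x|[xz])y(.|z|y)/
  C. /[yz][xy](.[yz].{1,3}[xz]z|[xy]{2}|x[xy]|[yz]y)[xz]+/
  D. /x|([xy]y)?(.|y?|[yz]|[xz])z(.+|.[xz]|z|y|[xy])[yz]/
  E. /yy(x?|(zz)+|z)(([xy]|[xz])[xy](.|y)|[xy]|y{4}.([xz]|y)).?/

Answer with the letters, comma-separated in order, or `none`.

A → no match
B → no match
C → no match
D → match
E → no match — must start with 'yy'

D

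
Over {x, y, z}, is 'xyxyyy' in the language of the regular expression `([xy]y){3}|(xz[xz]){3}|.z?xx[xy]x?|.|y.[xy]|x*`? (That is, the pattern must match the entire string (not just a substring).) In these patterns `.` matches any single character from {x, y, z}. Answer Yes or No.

Yes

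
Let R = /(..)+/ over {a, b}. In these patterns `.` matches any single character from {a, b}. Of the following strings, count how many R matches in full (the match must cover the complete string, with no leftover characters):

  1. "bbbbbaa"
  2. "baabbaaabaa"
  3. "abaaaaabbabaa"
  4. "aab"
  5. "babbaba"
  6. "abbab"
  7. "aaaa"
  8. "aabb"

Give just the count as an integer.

1 → no match
2 → no match
3 → no match
4 → no match
5 → no match
6 → no match
7 → match
8 → match
Total matched: 2

2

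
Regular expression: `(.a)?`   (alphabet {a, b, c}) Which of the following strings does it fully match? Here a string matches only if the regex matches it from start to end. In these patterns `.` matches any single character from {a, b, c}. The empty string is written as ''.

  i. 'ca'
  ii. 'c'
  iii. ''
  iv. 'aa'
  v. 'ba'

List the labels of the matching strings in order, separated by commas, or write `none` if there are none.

i, iii, iv, v

i. 'ca' → match
ii. 'c' → no match
iii. '' → match
iv. 'aa' → match
v. 'ba' → match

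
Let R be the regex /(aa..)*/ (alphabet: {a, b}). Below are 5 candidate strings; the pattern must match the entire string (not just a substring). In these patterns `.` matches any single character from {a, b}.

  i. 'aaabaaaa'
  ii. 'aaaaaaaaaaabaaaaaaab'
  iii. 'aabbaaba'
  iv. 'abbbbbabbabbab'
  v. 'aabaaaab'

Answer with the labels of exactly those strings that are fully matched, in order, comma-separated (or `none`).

i → match
ii → match
iii → match
iv → no match
v → match

i, ii, iii, v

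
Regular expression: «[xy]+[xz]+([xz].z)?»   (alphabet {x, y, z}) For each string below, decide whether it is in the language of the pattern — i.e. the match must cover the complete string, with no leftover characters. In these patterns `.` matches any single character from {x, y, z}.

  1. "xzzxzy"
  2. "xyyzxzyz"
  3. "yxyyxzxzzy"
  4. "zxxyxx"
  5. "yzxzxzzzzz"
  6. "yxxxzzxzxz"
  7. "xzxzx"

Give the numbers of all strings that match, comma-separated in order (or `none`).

1 → no match
2 → match
3 → no match
4 → no match
5 → match
6 → match
7 → match

2, 5, 6, 7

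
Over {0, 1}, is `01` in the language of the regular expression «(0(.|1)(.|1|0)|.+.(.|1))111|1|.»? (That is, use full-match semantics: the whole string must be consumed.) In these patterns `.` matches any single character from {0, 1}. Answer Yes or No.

No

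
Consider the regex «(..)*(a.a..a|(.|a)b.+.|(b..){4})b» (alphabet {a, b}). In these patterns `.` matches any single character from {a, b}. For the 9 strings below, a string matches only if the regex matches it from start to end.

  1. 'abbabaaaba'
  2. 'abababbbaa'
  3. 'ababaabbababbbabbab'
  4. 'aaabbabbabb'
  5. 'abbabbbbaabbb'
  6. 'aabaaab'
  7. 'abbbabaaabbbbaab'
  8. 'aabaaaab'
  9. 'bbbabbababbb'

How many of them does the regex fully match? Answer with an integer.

5

1. 'abbabaaaba' → no match — must end with 'b'
2. 'abababbbaa' → no match — must end with 'b'
3 → match
4. 'aaabbabbabb' → match
5 → match
6. 'aabaaab' → no match
7 → match
8. 'aabaaaab' → no match
9. 'bbbabbababbb' → match
Total matched: 5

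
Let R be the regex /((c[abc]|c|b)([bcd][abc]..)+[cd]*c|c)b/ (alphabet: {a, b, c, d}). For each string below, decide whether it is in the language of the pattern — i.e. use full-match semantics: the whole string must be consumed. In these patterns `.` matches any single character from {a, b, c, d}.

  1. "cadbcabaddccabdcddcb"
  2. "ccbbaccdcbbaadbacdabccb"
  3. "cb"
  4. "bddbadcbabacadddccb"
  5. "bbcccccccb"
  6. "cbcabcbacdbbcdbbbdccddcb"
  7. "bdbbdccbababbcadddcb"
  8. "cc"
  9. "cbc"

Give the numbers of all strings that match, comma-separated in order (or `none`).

1 → match
2 → match
3 → match
4 → no match
5 → match
6 → match
7 → match
8 → no match — must end with "cb"
9 → no match — must end with "cb"

1, 2, 3, 5, 6, 7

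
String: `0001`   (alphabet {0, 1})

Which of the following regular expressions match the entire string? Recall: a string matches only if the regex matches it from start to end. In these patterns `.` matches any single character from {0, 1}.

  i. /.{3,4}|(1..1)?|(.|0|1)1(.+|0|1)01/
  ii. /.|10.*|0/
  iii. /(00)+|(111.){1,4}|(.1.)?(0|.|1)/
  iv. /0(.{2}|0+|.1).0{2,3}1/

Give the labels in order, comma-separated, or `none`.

i

i → match
ii → no match
iii → no match
iv → no match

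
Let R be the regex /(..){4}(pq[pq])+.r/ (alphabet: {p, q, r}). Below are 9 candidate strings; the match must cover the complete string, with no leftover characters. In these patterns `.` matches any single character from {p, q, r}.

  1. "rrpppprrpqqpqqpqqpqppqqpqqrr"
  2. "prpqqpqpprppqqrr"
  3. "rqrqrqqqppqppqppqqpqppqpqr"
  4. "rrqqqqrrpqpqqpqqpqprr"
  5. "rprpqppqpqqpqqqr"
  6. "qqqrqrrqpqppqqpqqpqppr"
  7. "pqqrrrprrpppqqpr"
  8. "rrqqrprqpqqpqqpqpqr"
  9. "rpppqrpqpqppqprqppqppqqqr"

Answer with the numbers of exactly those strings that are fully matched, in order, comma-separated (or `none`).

1 → match
2 → no match
3 → no match
4 → no match
5 → match
6 → match
7 → no match
8 → match
9 → no match

1, 5, 6, 8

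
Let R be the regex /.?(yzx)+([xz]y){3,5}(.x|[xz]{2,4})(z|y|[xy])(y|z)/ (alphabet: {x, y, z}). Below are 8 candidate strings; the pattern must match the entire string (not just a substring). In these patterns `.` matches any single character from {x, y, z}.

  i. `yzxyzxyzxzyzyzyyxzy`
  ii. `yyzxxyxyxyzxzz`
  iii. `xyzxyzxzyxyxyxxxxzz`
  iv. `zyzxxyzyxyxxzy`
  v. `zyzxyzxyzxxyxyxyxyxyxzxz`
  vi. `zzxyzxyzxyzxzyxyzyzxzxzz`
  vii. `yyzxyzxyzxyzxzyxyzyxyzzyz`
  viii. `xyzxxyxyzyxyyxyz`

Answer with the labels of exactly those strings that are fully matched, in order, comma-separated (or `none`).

i, ii, iii, iv, v, vii, viii

i → match
ii → match
iii → match
iv → match
v → match
vi → no match
vii → match
viii → match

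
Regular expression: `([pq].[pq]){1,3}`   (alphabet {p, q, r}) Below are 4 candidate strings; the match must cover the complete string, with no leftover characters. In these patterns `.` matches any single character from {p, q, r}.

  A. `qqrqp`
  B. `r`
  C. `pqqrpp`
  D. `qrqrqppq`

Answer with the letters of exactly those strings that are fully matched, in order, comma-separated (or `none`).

A → no match
B → no match
C → no match
D → no match

none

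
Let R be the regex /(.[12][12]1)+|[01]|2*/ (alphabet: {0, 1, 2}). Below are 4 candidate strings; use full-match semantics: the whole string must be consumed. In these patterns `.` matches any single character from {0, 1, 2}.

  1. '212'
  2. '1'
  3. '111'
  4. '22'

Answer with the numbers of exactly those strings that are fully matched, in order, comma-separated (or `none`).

1 → no match
2 → match
3 → no match
4 → match

2, 4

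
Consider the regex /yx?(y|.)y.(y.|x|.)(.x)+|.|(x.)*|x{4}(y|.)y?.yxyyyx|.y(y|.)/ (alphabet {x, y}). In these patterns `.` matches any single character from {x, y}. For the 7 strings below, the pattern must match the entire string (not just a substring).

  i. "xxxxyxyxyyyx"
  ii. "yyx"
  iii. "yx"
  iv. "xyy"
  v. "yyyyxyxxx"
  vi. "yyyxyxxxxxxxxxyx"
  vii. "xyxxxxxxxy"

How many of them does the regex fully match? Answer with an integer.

i → match
ii → match
iii → no match
iv → match
v → match
vi → match
vii → match
Total matched: 6

6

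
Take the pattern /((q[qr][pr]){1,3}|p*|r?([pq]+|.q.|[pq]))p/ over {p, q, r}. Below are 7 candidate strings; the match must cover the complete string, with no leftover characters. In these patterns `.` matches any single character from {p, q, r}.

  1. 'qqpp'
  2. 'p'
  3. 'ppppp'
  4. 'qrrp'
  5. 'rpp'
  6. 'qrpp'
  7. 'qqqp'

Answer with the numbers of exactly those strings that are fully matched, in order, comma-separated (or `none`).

1, 2, 3, 4, 5, 6, 7

1 → match
2 → match
3 → match
4 → match
5 → match
6 → match
7 → match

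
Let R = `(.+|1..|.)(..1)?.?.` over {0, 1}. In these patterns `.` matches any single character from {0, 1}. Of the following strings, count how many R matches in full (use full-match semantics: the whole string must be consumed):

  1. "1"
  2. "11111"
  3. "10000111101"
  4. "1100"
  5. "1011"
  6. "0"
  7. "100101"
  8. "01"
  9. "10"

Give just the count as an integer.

1 → no match
2 → match
3 → match
4 → match
5 → match
6 → no match
7 → match
8 → match
9 → match
Total matched: 7

7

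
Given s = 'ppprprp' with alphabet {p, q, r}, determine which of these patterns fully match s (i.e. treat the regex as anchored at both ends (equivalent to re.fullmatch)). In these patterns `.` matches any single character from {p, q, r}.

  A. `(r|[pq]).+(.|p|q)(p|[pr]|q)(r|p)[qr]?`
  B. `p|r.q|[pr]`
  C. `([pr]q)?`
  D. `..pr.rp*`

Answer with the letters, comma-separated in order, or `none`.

A, D

A → match
B → no match
C → no match
D → match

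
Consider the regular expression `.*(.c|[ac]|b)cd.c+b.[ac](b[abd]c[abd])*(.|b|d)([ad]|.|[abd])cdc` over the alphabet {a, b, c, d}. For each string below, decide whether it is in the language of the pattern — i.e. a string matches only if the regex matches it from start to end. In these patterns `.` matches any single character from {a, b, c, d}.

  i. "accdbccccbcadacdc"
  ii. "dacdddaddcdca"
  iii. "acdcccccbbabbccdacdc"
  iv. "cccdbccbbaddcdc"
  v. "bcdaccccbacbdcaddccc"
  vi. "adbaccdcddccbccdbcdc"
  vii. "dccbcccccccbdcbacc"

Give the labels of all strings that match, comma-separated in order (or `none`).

i → match
ii → no match — must end with "cdc"
iii → no match
iv → match
v → no match — must end with "cdc"
vi → no match
vii → no match — must end with "cdc"

i, iv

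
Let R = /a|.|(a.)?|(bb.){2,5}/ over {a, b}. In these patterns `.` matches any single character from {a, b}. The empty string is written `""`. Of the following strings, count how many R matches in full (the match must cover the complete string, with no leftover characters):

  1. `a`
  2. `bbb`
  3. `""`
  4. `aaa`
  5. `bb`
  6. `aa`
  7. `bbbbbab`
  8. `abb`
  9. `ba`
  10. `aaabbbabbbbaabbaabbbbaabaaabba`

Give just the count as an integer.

1 → match
2 → no match
3 → match
4 → no match
5 → no match
6 → match
7 → no match
8 → no match
9 → no match
10 → no match
Total matched: 3

3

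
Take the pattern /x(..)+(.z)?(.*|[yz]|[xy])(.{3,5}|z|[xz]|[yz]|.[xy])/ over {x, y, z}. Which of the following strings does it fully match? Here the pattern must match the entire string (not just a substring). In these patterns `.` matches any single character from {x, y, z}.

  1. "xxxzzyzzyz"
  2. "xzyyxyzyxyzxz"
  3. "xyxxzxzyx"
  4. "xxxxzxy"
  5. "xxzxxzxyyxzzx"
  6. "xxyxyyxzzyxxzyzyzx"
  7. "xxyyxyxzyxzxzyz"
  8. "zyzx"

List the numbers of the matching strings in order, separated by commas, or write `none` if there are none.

1 → match
2 → match
3 → match
4 → match
5 → match
6 → match
7 → match
8 → no match — must start with "x"

1, 2, 3, 4, 5, 6, 7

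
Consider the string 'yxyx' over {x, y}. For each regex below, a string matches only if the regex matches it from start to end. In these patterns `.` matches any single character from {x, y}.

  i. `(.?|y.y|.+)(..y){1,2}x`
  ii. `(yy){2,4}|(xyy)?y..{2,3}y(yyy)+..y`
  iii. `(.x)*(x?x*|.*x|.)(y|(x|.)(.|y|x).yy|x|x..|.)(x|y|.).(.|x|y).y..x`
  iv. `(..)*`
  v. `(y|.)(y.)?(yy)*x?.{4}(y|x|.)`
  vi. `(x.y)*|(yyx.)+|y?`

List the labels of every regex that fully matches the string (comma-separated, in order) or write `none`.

i, iv

i → match
ii → no match
iii → no match
iv → match
v → no match
vi → no match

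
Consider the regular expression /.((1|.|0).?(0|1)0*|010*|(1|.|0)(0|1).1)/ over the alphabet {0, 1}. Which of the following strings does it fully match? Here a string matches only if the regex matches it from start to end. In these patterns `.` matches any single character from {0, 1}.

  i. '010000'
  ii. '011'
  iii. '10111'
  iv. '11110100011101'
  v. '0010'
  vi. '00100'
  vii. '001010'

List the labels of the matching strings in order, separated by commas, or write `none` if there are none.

i, ii, iii, v, vi

i → match
ii → match
iii → match
iv → no match
v → match
vi → match
vii → no match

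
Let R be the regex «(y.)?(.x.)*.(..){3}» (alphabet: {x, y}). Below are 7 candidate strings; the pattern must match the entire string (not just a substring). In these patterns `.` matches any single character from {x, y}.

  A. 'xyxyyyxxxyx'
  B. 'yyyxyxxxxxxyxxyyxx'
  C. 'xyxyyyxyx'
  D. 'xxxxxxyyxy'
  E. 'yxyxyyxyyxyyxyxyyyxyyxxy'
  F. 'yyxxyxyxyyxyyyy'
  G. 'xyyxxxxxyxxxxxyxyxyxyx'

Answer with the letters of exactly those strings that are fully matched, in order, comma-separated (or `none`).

B, D

A. 'xyxyyyxxxyx' → no match
B → match
C. 'xyxyyyxyx' → no match
D. 'xxxxxxyyxy' → match
E → no match
F → no match
G → no match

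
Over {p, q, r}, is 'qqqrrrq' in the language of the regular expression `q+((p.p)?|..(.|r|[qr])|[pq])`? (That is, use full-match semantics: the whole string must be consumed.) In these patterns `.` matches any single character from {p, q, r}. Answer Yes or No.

No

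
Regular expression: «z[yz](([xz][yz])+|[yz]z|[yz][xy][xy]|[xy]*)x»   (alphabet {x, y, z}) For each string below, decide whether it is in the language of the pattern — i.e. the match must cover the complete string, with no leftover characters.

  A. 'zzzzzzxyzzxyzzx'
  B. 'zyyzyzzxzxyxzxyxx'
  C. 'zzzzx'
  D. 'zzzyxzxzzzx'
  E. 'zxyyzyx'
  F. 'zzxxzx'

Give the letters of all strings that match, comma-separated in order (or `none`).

A, C, D

A → match
B → no match
C → match
D → match
E → no match
F → no match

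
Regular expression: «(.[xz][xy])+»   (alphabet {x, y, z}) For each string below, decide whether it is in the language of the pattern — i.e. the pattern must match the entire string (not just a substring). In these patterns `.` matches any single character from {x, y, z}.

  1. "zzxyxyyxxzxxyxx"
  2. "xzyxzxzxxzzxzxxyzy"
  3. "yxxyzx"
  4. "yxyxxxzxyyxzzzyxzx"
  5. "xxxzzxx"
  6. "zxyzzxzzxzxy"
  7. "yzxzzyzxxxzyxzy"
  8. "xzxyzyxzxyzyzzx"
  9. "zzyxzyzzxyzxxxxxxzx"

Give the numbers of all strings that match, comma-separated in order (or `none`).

1, 2, 3, 6, 7, 8

1 → match
2 → match
3 → match
4 → no match
5 → no match
6 → match
7 → match
8 → match
9 → no match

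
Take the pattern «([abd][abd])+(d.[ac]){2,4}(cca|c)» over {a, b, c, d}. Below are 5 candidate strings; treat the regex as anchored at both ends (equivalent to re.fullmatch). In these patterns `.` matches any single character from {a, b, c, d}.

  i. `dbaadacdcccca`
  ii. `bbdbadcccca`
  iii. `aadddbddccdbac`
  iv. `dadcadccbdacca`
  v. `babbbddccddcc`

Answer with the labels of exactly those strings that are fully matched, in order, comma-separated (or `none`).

i → match
ii → match
iii → no match
iv → no match
v → match

i, ii, v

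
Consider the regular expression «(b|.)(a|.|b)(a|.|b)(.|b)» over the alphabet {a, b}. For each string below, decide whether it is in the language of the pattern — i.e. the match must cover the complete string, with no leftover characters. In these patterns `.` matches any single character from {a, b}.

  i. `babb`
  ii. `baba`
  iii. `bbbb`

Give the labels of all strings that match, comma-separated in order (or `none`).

i → match
ii → match
iii → match

i, ii, iii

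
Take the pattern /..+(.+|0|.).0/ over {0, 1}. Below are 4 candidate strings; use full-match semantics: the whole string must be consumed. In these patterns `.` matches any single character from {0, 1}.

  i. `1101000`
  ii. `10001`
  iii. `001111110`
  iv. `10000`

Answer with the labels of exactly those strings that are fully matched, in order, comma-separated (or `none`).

i → match
ii → no match — must end with `0`
iii → match
iv → match

i, iii, iv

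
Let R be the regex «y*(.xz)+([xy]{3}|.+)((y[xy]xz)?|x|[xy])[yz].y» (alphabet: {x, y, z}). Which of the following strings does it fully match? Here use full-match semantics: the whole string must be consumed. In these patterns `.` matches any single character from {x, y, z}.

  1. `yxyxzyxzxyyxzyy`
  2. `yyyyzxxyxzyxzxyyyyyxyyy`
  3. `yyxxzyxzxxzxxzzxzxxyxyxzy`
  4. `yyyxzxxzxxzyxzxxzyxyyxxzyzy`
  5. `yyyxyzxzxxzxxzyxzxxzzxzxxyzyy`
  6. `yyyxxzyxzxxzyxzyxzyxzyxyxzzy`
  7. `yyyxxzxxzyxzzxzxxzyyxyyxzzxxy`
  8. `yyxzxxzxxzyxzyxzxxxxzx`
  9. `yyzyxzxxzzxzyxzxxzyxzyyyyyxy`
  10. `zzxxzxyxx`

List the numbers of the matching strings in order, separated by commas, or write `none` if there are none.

1 → no match
2 → no match
3 → no match
4 → match
5 → no match
6 → match
7 → no match
8 → no match — must end with `y`
9 → no match
10. `zzxxzxyxx` → no match — must end with `y`

4, 6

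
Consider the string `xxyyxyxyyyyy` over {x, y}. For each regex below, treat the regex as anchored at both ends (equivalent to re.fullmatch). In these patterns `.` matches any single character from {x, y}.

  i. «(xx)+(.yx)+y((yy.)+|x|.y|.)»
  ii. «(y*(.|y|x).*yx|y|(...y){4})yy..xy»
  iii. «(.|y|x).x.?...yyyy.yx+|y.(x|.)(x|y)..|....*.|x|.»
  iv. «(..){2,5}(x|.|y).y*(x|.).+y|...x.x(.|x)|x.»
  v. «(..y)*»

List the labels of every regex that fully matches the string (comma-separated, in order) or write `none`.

i → no match
ii → no match — must end with `xy`
iii → match
iv → match
v → match

iii, iv, v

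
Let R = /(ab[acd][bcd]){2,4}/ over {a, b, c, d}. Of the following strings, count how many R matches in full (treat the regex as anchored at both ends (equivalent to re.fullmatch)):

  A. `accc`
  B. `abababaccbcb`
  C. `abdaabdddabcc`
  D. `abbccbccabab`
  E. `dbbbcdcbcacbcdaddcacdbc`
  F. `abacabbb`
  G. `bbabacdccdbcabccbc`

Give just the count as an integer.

A. `accc` → no match — must start with `ab`
B. `abababaccbcb` → no match
C → no match
D. `abbccbccabab` → no match
E → no match — must start with `ab`
F. `abacabbb` → no match
G → no match — must start with `ab`
Total matched: 0

0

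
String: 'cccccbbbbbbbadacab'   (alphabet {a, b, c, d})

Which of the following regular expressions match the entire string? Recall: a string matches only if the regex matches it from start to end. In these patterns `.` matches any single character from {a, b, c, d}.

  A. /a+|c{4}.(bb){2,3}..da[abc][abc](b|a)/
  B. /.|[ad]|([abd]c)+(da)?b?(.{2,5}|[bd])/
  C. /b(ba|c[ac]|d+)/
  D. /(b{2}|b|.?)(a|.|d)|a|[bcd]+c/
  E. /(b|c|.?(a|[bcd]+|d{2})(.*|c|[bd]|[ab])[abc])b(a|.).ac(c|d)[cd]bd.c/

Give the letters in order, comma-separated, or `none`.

A → match
B → no match
C → no match — must start with 'b'
D → no match
E → no match — must end with 'c'

A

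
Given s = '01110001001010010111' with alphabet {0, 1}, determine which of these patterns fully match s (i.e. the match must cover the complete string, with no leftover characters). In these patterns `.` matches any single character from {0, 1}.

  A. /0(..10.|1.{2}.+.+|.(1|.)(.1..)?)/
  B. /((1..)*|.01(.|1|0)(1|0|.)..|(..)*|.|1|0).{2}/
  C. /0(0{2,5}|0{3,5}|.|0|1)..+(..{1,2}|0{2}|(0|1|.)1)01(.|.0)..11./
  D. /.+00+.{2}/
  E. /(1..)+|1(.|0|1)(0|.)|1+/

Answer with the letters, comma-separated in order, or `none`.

A → match
B → match
C → match
D → no match
E → no match — must start with '1'

A, B, C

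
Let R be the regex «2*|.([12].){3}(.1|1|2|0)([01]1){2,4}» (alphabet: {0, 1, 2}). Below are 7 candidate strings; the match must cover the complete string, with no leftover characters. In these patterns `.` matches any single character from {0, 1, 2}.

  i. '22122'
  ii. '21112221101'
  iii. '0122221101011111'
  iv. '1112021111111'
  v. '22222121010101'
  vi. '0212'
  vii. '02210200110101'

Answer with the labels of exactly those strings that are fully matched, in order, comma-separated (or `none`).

iii, iv, v, vii

i → no match
ii → no match
iii → match
iv → match
v → match
vi → no match
vii → match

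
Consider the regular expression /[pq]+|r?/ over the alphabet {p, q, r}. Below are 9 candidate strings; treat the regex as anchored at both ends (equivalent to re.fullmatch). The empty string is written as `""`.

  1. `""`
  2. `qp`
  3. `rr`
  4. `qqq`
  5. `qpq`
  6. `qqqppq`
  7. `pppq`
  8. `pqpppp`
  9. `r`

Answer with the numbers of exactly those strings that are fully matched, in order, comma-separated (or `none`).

1, 2, 4, 5, 6, 7, 8, 9

1 → match
2 → match
3 → no match
4 → match
5 → match
6 → match
7 → match
8 → match
9 → match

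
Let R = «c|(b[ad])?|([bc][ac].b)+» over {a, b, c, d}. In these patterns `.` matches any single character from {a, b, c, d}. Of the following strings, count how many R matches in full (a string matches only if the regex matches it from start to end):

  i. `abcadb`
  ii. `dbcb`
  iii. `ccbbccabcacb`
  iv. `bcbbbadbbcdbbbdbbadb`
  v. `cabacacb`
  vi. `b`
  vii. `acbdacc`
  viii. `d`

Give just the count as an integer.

1

i → no match
ii → no match
iii → match
iv → no match
v → no match
vi → no match
vii → no match
viii → no match
Total matched: 1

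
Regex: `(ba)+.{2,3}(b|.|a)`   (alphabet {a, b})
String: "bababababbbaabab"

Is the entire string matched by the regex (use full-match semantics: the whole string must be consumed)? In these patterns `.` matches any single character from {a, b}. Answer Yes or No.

No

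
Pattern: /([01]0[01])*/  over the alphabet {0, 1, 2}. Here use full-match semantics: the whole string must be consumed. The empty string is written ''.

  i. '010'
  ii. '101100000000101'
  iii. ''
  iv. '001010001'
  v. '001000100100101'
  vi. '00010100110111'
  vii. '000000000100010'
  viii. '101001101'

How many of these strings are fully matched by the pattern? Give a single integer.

4

i → no match
ii → match
iii → match
iv → no match
v → match
vi → no match
vii → no match
viii → match
Total matched: 4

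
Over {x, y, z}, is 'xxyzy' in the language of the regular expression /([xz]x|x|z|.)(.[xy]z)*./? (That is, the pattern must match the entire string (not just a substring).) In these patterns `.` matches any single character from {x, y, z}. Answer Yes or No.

Yes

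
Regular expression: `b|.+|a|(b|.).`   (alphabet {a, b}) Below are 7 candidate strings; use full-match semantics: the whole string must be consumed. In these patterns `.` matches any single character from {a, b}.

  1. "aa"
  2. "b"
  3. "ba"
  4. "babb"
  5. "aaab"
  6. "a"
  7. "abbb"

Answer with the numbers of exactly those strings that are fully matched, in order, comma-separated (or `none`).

1. "aa" → match
2. "b" → match
3. "ba" → match
4. "babb" → match
5. "aaab" → match
6. "a" → match
7. "abbb" → match

1, 2, 3, 4, 5, 6, 7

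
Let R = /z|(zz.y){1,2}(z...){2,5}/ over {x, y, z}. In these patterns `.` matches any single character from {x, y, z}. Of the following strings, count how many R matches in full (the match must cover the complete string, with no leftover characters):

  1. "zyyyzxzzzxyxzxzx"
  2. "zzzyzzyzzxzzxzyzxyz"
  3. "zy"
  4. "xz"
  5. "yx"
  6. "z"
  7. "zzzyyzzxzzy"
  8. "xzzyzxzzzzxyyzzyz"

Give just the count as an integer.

1 → no match
2 → no match
3. "zy" → no match
4. "xz" → no match
5. "yx" → no match
6. "z" → match
7. "zzzyyzzxzzy" → no match
8 → no match
Total matched: 1

1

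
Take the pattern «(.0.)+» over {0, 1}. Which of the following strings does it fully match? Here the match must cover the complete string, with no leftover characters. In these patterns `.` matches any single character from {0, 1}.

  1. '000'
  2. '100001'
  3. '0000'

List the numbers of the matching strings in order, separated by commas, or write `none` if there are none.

1, 2

1 → match
2 → match
3 → no match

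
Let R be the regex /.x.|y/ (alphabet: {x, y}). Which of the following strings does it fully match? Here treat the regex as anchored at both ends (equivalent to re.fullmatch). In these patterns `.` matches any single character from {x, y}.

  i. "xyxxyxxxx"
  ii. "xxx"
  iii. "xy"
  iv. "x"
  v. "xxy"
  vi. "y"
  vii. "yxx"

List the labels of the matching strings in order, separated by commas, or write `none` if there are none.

ii, v, vi, vii

i. "xyxxyxxxx" → no match
ii. "xxx" → match
iii. "xy" → no match
iv. "x" → no match
v. "xxy" → match
vi. "y" → match
vii. "yxx" → match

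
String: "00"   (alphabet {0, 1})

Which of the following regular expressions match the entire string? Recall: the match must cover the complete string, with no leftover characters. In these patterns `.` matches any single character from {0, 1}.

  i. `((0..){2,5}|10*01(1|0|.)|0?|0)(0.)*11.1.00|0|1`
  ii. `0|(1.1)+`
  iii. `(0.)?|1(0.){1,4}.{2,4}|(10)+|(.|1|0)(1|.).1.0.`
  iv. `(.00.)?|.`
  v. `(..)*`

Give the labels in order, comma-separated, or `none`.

iii, v

i → no match
ii → no match
iii → match
iv → no match
v → match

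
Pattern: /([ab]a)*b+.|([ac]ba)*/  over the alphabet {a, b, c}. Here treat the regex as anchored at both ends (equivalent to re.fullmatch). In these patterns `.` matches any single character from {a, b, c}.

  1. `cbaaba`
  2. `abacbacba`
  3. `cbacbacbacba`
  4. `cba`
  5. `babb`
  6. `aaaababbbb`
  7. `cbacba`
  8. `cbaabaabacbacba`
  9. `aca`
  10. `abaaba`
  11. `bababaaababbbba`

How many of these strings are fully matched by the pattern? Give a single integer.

10

1 → match
2 → match
3 → match
4 → match
5 → match
6 → match
7 → match
8 → match
9 → no match
10 → match
11 → match
Total matched: 10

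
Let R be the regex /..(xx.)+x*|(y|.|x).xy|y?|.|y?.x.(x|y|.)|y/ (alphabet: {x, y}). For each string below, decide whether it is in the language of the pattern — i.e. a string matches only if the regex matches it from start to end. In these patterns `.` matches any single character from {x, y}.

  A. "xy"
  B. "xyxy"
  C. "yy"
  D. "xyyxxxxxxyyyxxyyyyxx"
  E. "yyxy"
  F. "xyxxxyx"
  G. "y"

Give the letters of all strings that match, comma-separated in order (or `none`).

A → no match
B → match
C → no match
D → no match
E → match
F → no match
G → match

B, E, G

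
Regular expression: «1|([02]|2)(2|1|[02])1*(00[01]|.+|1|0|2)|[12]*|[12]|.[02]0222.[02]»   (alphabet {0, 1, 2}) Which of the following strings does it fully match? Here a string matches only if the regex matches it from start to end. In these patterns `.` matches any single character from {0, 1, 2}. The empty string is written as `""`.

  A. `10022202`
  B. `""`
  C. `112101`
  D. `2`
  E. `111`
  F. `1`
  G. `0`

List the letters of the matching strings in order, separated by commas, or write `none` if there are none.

A, B, D, E, F

A. `10022202` → match
B. `""` → match
C. `112101` → no match
D. `2` → match
E. `111` → match
F. `1` → match
G. `0` → no match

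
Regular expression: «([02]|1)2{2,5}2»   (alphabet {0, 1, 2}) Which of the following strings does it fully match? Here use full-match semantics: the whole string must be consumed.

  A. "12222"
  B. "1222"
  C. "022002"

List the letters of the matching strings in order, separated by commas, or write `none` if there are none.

A, B

A → match
B → match
C → no match — must end with "22"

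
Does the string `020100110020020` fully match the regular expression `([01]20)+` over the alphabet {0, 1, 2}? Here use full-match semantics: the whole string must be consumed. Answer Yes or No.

No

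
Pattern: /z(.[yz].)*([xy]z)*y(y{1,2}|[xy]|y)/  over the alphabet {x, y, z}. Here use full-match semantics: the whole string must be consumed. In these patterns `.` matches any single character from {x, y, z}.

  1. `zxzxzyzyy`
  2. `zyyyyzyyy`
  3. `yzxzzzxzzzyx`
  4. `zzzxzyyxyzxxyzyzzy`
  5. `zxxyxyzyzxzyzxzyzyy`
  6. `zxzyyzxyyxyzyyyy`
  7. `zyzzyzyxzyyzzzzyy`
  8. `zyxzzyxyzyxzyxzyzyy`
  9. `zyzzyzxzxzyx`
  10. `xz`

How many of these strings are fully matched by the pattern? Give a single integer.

4

1. `zxzxzyzyy` → match
2. `zyyyyzyyy` → match
3. `yzxzzzxzzzyx` → no match — must start with `z`
4 → no match
5 → no match
6 → match
7 → no match
8 → no match
9. `zyzzyzxzxzyx` → match
10. `xz` → no match — must start with `z`
Total matched: 4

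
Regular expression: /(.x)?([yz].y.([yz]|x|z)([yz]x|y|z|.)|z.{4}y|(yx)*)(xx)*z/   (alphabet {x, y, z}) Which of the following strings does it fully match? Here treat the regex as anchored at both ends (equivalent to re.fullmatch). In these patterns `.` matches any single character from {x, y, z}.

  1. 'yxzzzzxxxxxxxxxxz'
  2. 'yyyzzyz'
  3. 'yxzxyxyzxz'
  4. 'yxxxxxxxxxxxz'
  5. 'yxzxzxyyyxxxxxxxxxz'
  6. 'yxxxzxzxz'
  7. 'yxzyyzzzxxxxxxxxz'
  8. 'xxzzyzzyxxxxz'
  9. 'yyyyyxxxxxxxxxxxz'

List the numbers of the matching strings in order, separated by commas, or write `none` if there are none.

2, 3, 4, 7, 8, 9

1 → no match
2 → match
3 → match
4 → match
5 → no match
6 → no match
7 → match
8 → match
9 → match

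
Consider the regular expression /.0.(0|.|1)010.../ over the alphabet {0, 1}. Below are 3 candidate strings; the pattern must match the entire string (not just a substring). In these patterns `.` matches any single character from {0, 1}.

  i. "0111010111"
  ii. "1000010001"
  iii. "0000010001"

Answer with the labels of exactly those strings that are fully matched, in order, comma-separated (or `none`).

i → no match
ii → match
iii → match

ii, iii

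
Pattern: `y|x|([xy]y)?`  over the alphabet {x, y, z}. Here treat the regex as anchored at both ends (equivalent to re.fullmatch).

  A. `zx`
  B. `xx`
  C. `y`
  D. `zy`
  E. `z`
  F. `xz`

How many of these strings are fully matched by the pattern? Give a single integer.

1

A → no match
B → no match
C → match
D → no match
E → no match
F → no match
Total matched: 1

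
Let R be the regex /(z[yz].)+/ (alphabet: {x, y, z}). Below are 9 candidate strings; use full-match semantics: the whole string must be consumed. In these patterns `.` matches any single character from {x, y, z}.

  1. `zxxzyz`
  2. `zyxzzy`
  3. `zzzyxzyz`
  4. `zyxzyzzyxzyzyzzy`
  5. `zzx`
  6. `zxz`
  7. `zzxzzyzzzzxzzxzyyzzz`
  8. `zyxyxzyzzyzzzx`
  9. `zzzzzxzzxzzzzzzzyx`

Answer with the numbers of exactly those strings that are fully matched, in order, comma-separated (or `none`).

2, 5, 9

1 → no match
2 → match
3 → no match
4 → no match
5 → match
6 → no match
7 → no match
8 → no match
9 → match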